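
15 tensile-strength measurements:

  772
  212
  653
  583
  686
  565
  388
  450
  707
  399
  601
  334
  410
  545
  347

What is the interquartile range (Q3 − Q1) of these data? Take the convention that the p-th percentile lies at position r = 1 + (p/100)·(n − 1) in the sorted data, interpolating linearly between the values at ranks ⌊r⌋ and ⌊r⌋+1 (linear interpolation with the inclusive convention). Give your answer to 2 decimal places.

233.50

Sorted: 212, 334, 347, 388, 399, 410, 450, 545, 565, 583, 601, 653, 686, 707, 772.
n = 15.
P25: r = 4.5; ranks 4–5 are 388, 399; interpolating gives 393.5.
P75: r = 11.5; ranks 11–12 are 601, 653; interpolating gives 627.
Difference: 627 − 393.5 = 233.5.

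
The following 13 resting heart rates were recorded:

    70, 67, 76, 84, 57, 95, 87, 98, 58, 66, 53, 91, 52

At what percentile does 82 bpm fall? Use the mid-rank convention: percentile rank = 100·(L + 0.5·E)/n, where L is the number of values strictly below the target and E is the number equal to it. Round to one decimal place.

Sorted: 52, 53, 57, 58, 66, 67, 70, 76, 84, 87, 91, 95, 98.
Count below 82: L = 8; count equal: E = 0; n = 13.
Percentile rank = 100·(8 + 0.5·0)/13 = 100·8/13 = 61.54.

61.5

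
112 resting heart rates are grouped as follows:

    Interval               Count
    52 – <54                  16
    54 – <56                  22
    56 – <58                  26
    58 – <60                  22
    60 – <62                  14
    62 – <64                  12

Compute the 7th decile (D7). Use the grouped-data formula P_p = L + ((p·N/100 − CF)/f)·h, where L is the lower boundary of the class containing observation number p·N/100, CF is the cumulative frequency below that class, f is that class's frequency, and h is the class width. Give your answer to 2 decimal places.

59.31

N = 112; target position k = 70/100 · 112 = 78.4.
Cumulative frequencies: 16, 38, 64, 86, 100, 112.
Observation 78.4 falls in the class 58 – <60.
L = 58, CF = 64, f = 22, h = 2.
P70 = 58 + ((78.4 − 64)/22)·2 = 58 + 1.30909 = 59.3091.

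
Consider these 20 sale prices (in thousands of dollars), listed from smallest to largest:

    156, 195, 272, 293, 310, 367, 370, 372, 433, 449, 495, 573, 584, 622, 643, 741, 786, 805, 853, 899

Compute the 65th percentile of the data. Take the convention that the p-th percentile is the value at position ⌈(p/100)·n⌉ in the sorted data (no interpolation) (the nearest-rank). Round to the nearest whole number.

n = 20.
Position = ⌈65/100 · 20⌉ = ⌈13⌉ = 13.
The value at rank 13 is 584.

584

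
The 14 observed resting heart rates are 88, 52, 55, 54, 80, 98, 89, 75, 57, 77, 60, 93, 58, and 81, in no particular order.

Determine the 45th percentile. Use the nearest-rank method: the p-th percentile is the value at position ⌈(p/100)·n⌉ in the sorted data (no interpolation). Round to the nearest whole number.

Sorted: 52, 54, 55, 57, 58, 60, 75, 77, 80, 81, 88, 89, 93, 98.
n = 14.
Position = ⌈45/100 · 14⌉ = ⌈6.3⌉ = 7.
The value at rank 7 is 75.

75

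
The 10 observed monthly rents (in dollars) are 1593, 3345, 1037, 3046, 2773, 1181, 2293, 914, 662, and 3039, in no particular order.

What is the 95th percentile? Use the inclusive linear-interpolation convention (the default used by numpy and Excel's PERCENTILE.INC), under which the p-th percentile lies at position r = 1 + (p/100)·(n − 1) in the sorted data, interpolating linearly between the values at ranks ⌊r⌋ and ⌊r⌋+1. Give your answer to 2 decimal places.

Sorted: 662, 914, 1037, 1181, 1593, 2293, 2773, 3039, 3046, 3345.
n = 10.
r = 1 + (95/100)·(10 − 1) = 1 + 8.55 = 9.55.
Rank 9 is 3046 and rank 10 is 3345.
Interpolate: 3046 + 0.55·(3345 − 3046) = 3046 + 0.55·299 = 3210.45.

3210.45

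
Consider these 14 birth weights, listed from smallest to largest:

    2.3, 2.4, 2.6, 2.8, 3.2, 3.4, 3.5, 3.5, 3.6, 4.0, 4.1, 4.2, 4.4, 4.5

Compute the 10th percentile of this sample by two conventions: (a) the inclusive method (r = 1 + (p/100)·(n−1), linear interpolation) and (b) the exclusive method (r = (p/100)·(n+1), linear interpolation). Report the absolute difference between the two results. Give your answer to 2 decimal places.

0.11

n = 14.
(a) r = 2.3; between ranks 2 (2.4) and 3 (2.6): 2.46.
(b) r = 1.5; between ranks 1 (2.3) and 2 (2.4): 2.35.
|2.46 − 2.35| = 0.11.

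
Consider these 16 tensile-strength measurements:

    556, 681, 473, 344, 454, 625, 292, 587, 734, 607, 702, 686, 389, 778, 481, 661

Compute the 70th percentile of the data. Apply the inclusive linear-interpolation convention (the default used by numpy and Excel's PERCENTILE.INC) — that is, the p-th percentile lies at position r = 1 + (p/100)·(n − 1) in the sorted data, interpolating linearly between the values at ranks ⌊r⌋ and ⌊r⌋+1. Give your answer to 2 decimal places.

671.00

Sorted: 292, 344, 389, 454, 473, 481, 556, 587, 607, 625, 661, 681, 686, 702, 734, 778.
n = 16.
r = 1 + (70/100)·(16 − 1) = 1 + 10.5 = 11.5.
Rank 11 is 661 and rank 12 is 681.
Interpolate: 661 + 0.5·(681 − 661) = 661 + 0.5·20 = 671.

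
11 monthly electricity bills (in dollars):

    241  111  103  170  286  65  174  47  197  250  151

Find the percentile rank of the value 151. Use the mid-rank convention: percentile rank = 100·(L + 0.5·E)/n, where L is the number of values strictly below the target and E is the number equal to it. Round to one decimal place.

Sorted: 47, 65, 103, 111, 151, 170, 174, 197, 241, 250, 286.
Count below 151: L = 4; count equal: E = 1; n = 11.
Percentile rank = 100·(4 + 0.5·1)/11 = 100·4.5/11 = 40.91.

40.9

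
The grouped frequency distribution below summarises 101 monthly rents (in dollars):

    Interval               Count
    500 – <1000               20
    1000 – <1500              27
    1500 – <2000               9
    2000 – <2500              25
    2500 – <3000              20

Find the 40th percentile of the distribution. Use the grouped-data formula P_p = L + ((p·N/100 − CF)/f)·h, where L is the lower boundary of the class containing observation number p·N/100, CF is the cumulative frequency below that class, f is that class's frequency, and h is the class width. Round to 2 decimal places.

N = 101; target position k = 40/100 · 101 = 40.4.
Cumulative frequencies: 20, 47, 56, 81, 101.
Observation 40.4 falls in the class 1000 – <1500.
L = 1000, CF = 20, f = 27, h = 500.
P40 = 1000 + ((40.4 − 20)/27)·500 = 1000 + 377.778 = 1377.78.

1377.78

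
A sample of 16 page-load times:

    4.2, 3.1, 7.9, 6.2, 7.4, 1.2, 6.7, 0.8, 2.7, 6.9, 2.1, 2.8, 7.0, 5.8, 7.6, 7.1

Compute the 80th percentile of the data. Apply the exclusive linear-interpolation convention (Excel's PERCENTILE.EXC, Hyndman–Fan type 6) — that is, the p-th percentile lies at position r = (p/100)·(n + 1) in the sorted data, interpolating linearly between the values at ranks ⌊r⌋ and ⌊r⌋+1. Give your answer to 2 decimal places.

7.28

Sorted: 0.8, 1.2, 2.1, 2.7, 2.8, 3.1, 4.2, 5.8, 6.2, 6.7, 6.9, 7.0, 7.1, 7.4, 7.6, 7.9.
n = 16.
r = (80/100)·(16 + 1) = 13.6.
Rank 13 is 7.1 and rank 14 is 7.4.
Interpolate: 7.1 + 0.6·(7.4 − 7.1) = 7.1 + 0.6·0.3 = 7.28.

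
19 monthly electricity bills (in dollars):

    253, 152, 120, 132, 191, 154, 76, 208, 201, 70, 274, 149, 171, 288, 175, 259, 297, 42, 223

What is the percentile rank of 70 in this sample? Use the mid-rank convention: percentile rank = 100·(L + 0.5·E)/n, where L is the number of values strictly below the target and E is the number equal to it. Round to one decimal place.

7.9

Sorted: 42, 70, 76, 120, 132, 149, 152, 154, 171, 175, 191, 201, 208, 223, 253, 259, 274, 288, 297.
Count below 70: L = 1; count equal: E = 1; n = 19.
Percentile rank = 100·(1 + 0.5·1)/19 = 100·1.5/19 = 7.895.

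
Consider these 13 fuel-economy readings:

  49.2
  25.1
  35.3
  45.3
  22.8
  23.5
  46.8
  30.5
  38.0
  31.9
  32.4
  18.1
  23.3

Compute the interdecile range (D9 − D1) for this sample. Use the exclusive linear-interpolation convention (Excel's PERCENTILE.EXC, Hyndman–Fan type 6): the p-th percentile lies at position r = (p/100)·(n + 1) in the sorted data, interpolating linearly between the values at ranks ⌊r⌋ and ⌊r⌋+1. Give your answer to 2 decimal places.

28.26

Sorted: 18.1, 22.8, 23.3, 23.5, 25.1, 30.5, 31.9, 32.4, 35.3, 38.0, 45.3, 46.8, 49.2.
n = 13.
P10: r = 1.4; ranks 1–2 are 18.1, 22.8; interpolating gives 19.98.
P90: r = 12.6; ranks 12–13 are 46.8, 49.2; interpolating gives 48.24.
Difference: 48.24 − 19.98 = 28.26.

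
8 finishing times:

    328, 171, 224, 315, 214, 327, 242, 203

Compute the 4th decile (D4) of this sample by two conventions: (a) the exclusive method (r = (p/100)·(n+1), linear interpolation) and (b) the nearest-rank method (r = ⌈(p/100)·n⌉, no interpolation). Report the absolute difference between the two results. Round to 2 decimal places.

Sorted: 171, 203, 214, 224, 242, 315, 327, 328.
n = 8.
(a) r = 3.6; between ranks 3 (214) and 4 (224): 220.
(b) the nearest-rank method: rank 4 → 224.
|220 − 224| = 4.

4.00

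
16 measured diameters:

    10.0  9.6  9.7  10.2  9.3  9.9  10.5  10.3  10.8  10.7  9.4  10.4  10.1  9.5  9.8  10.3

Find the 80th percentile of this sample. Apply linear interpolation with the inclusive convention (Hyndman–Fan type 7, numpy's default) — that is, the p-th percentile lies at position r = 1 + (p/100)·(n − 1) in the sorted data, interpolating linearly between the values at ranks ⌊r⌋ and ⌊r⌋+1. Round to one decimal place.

10.4

Sorted: 9.3, 9.4, 9.5, 9.6, 9.7, 9.8, 9.9, 10.0, 10.1, 10.2, 10.3, 10.3, 10.4, 10.5, 10.7, 10.8.
n = 16.
r = 1 + (80/100)·(16 − 1) = 1 + 12 = 13.
r is an integer, so P80 is the value at rank 13: 10.4.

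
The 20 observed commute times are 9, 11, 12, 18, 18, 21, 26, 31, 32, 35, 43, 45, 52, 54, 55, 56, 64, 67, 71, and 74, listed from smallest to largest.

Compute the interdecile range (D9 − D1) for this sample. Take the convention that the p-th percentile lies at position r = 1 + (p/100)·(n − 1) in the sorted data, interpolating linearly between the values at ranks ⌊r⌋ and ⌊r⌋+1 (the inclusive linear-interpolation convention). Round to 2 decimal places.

55.50

n = 20.
P10: r = 2.9; ranks 2–3 are 11, 12; interpolating gives 11.9.
P90: r = 18.1; ranks 18–19 are 67, 71; interpolating gives 67.4.
Difference: 67.4 − 11.9 = 55.5.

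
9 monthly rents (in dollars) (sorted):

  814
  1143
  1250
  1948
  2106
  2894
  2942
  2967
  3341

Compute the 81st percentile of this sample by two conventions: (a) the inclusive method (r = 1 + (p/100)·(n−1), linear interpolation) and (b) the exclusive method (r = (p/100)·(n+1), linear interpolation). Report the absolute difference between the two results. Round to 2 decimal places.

n = 9.
(a) r = 7.48; between ranks 7 (2942) and 8 (2967): 2954.
(b) r = 8.1; between ranks 8 (2967) and 9 (3341): 3004.4.
|2954 − 3004.4| = 50.4.

50.40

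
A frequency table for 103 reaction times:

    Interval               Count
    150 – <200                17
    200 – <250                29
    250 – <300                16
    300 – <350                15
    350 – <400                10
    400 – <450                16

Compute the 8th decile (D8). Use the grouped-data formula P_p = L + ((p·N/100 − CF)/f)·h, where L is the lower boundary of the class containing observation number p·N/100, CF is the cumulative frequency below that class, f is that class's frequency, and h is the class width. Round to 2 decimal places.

N = 103; target position k = 80/100 · 103 = 82.4.
Cumulative frequencies: 17, 46, 62, 77, 87, 103.
Observation 82.4 falls in the class 350 – <400.
L = 350, CF = 77, f = 10, h = 50.
P80 = 350 + ((82.4 − 77)/10)·50 = 350 + 27 = 377.

377.00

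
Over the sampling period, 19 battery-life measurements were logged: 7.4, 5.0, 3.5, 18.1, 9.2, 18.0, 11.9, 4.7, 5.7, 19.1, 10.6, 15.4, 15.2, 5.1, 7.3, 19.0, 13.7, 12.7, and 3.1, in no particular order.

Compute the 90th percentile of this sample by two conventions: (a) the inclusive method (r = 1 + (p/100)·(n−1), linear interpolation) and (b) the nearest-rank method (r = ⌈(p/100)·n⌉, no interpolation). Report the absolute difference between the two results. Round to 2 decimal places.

0.72

Sorted: 3.1, 3.5, 4.7, 5.0, 5.1, 5.7, 7.3, 7.4, 9.2, 10.6, 11.9, 12.7, 13.7, 15.2, 15.4, 18.0, 18.1, 19.0, 19.1.
n = 19.
(a) r = 17.2; between ranks 17 (18.1) and 18 (19.0): 18.28.
(b) the nearest-rank method: rank 18 → 19.
|18.28 − 19| = 0.72.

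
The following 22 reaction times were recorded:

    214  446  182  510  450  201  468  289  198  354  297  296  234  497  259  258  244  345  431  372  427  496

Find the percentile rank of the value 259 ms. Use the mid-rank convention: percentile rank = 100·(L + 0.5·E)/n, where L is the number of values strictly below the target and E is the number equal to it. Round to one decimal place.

Sorted: 182, 198, 201, 214, 234, 244, 258, 259, 289, 296, 297, 345, 354, 372, 427, 431, 446, 450, 468, 496, 497, 510.
Count below 259: L = 7; count equal: E = 1; n = 22.
Percentile rank = 100·(7 + 0.5·1)/22 = 100·7.5/22 = 34.09.

34.1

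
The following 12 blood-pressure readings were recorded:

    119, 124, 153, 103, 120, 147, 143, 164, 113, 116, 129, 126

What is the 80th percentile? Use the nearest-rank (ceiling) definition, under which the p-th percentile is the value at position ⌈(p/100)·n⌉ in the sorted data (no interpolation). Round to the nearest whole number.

147

Sorted: 103, 113, 116, 119, 120, 124, 126, 129, 143, 147, 153, 164.
n = 12.
Position = ⌈80/100 · 12⌉ = ⌈9.6⌉ = 10.
The value at rank 10 is 147.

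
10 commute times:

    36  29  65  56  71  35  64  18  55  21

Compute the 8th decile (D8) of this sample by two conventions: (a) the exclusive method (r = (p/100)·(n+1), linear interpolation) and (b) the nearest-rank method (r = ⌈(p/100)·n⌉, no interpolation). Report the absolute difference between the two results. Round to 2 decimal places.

0.80

Sorted: 18, 21, 29, 35, 36, 55, 56, 64, 65, 71.
n = 10.
(a) r = 8.8; between ranks 8 (64) and 9 (65): 64.8.
(b) the nearest-rank method: rank 8 → 64.
|64.8 − 64| = 0.8.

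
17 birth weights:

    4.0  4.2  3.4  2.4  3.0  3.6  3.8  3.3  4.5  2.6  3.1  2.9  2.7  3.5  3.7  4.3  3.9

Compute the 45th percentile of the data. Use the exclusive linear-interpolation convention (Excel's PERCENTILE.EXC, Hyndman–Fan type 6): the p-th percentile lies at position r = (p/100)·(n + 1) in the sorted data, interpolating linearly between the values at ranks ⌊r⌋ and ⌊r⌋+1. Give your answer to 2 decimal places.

Sorted: 2.4, 2.6, 2.7, 2.9, 3.0, 3.1, 3.3, 3.4, 3.5, 3.6, 3.7, 3.8, 3.9, 4.0, 4.2, 4.3, 4.5.
n = 17.
r = (45/100)·(17 + 1) = 8.1.
Rank 8 is 3.4 and rank 9 is 3.5.
Interpolate: 3.4 + 0.1·(3.5 − 3.4) = 3.4 + 0.1·0.1 = 3.41.

3.41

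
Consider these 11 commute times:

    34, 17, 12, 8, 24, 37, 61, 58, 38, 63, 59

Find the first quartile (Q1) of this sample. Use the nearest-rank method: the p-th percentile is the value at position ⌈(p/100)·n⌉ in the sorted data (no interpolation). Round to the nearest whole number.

17

Sorted: 8, 12, 17, 24, 34, 37, 38, 58, 59, 61, 63.
n = 11.
Position = ⌈25/100 · 11⌉ = ⌈2.75⌉ = 3.
The value at rank 3 is 17.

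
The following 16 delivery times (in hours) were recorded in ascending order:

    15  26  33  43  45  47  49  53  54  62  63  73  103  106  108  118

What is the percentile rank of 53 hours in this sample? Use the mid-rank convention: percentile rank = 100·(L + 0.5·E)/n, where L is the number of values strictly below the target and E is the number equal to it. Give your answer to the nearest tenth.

Count below 53: L = 7; count equal: E = 1; n = 16.
Percentile rank = 100·(7 + 0.5·1)/16 = 100·7.5/16 = 46.88.

46.9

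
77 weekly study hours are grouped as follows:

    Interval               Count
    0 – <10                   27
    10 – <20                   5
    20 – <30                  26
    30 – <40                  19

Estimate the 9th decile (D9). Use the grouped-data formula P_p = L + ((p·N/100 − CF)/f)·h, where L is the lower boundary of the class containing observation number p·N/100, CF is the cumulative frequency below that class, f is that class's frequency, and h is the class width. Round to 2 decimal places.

N = 77; target position k = 90/100 · 77 = 69.3.
Cumulative frequencies: 27, 32, 58, 77.
Observation 69.3 falls in the class 30 – <40.
L = 30, CF = 58, f = 19, h = 10.
P90 = 30 + ((69.3 − 58)/19)·10 = 30 + 5.94737 = 35.9474.

35.95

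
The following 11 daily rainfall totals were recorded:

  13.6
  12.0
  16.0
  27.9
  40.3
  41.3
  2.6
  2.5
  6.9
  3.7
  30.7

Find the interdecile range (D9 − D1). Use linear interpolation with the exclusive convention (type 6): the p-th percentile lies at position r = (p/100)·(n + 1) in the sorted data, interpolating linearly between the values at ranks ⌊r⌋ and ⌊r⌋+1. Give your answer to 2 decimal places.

38.58

Sorted: 2.5, 2.6, 3.7, 6.9, 12.0, 13.6, 16.0, 27.9, 30.7, 40.3, 41.3.
n = 11.
P10: r = 1.2; ranks 1–2 are 2.5, 2.6; interpolating gives 2.52.
P90: r = 10.8; ranks 10–11 are 40.3, 41.3; interpolating gives 41.1.
Difference: 41.1 − 2.52 = 38.58.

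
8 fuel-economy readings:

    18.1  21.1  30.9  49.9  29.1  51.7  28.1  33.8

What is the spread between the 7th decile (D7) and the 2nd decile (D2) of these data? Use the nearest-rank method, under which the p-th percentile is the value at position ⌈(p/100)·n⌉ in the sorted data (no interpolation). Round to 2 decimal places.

12.70

Sorted: 18.1, 21.1, 28.1, 29.1, 30.9, 33.8, 49.9, 51.7.
n = 8.
P20: rank ⌈20/100·8⌉ = 2 → 21.1.
P70: rank ⌈70/100·8⌉ = 6 → 33.8.
Difference: 33.8 − 21.1 = 12.7.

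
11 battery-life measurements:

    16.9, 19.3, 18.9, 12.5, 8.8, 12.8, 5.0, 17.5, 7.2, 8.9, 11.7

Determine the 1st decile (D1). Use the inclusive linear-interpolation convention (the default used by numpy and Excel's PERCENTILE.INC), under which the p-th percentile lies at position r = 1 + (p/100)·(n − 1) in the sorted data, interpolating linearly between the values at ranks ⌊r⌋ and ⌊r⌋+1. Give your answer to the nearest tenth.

7.2

Sorted: 5.0, 7.2, 8.8, 8.9, 11.7, 12.5, 12.8, 16.9, 17.5, 18.9, 19.3.
n = 11.
r = 1 + (10/100)·(11 − 1) = 1 + 1 = 2.
r is an integer, so P10 is the value at rank 2: 7.2.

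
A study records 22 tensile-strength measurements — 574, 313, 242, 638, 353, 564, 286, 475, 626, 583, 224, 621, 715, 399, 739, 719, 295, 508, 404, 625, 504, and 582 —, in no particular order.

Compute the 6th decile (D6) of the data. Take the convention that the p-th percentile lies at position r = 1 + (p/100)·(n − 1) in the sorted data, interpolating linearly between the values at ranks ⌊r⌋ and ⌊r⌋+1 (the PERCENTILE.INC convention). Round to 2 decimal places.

578.80

Sorted: 224, 242, 286, 295, 313, 353, 399, 404, 475, 504, 508, 564, 574, 582, 583, 621, 625, 626, 638, 715, 719, 739.
n = 22.
r = 1 + (60/100)·(22 − 1) = 1 + 12.6 = 13.6.
Rank 13 is 574 and rank 14 is 582.
Interpolate: 574 + 0.6·(582 − 574) = 574 + 0.6·8 = 578.8.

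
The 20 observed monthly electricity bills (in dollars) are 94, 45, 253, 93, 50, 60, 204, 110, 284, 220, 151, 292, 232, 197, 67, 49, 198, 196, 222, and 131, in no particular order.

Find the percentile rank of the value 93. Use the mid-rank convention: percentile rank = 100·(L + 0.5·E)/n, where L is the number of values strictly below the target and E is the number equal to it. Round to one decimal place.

27.5

Sorted: 45, 49, 50, 60, 67, 93, 94, 110, 131, 151, 196, 197, 198, 204, 220, 222, 232, 253, 284, 292.
Count below 93: L = 5; count equal: E = 1; n = 20.
Percentile rank = 100·(5 + 0.5·1)/20 = 100·5.5/20 = 27.5.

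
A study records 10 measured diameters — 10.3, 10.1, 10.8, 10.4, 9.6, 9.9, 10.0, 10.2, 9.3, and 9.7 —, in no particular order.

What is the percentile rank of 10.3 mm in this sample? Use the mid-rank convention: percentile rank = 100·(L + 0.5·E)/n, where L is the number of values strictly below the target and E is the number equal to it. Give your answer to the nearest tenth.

75.0

Sorted: 9.3, 9.6, 9.7, 9.9, 10.0, 10.1, 10.2, 10.3, 10.4, 10.8.
Count below 10.3: L = 7; count equal: E = 1; n = 10.
Percentile rank = 100·(7 + 0.5·1)/10 = 100·7.5/10 = 75.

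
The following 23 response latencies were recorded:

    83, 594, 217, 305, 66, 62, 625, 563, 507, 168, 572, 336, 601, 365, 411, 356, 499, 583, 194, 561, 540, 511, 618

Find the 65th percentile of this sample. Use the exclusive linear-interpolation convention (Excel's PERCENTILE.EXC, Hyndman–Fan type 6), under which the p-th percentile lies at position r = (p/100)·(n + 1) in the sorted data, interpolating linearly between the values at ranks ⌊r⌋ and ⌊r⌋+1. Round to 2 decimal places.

552.60

Sorted: 62, 66, 83, 168, 194, 217, 305, 336, 356, 365, 411, 499, 507, 511, 540, 561, 563, 572, 583, 594, 601, 618, 625.
n = 23.
r = (65/100)·(23 + 1) = 15.6.
Rank 15 is 540 and rank 16 is 561.
Interpolate: 540 + 0.6·(561 − 540) = 540 + 0.6·21 = 552.6.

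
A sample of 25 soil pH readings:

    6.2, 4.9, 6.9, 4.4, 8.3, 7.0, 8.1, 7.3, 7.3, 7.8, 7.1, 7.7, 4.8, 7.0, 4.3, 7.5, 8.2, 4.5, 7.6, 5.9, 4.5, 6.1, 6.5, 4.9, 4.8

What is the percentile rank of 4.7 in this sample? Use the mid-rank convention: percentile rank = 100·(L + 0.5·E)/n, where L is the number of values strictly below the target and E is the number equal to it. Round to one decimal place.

16.0

Sorted: 4.3, 4.4, 4.5, 4.5, 4.8, 4.8, 4.9, 4.9, 5.9, 6.1, 6.2, 6.5, 6.9, 7.0, 7.0, 7.1, 7.3, 7.3, 7.5, 7.6, 7.7, 7.8, 8.1, 8.2, 8.3.
Count below 4.7: L = 4; count equal: E = 0; n = 25.
Percentile rank = 100·(4 + 0.5·0)/25 = 100·4/25 = 16.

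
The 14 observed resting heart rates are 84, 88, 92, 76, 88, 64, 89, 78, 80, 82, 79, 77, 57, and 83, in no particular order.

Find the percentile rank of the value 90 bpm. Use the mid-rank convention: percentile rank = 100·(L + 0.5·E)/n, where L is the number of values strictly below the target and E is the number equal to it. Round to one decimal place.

92.9

Sorted: 57, 64, 76, 77, 78, 79, 80, 82, 83, 84, 88, 88, 89, 92.
Count below 90: L = 13; count equal: E = 0; n = 14.
Percentile rank = 100·(13 + 0.5·0)/14 = 100·13/14 = 92.86.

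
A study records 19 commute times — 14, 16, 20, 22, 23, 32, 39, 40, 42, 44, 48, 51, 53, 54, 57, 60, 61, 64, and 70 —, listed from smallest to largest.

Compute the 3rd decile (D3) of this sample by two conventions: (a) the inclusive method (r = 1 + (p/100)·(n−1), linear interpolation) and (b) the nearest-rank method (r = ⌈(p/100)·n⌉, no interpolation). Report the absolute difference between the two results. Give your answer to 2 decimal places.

n = 19.
(a) r = 6.4; between ranks 6 (32) and 7 (39): 34.8.
(b) the nearest-rank method: rank 6 → 32.
|34.8 − 32| = 2.8.

2.80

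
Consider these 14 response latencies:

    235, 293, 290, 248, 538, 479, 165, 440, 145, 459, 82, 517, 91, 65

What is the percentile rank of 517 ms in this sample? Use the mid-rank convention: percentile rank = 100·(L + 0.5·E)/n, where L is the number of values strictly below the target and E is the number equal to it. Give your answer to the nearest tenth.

Sorted: 65, 82, 91, 145, 165, 235, 248, 290, 293, 440, 459, 479, 517, 538.
Count below 517: L = 12; count equal: E = 1; n = 14.
Percentile rank = 100·(12 + 0.5·1)/14 = 100·12.5/14 = 89.29.

89.3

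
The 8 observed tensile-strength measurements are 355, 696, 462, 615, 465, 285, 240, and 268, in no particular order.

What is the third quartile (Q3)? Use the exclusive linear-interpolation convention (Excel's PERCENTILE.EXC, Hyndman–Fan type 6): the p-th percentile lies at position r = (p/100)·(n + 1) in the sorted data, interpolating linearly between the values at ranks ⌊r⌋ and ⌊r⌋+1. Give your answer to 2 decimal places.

577.50

Sorted: 240, 268, 285, 355, 462, 465, 615, 696.
n = 8.
r = (75/100)·(8 + 1) = 6.75.
Rank 6 is 465 and rank 7 is 615.
Interpolate: 465 + 0.75·(615 − 465) = 465 + 0.75·150 = 577.5.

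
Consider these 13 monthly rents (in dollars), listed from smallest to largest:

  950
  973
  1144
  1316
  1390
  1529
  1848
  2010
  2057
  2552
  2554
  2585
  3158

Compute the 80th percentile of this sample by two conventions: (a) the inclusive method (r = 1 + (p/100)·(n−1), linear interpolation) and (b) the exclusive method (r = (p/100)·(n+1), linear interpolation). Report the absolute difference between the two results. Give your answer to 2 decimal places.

n = 13.
(a) r = 10.6; between ranks 10 (2552) and 11 (2554): 2553.2.
(b) r = 11.2; between ranks 11 (2554) and 12 (2585): 2560.2.
|2553.2 − 2560.2| = 7.

7.00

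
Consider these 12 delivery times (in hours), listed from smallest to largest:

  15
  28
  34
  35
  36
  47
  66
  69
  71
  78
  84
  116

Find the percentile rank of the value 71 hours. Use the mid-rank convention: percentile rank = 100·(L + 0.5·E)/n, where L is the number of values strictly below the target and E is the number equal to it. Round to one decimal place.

Count below 71: L = 8; count equal: E = 1; n = 12.
Percentile rank = 100·(8 + 0.5·1)/12 = 100·8.5/12 = 70.83.

70.8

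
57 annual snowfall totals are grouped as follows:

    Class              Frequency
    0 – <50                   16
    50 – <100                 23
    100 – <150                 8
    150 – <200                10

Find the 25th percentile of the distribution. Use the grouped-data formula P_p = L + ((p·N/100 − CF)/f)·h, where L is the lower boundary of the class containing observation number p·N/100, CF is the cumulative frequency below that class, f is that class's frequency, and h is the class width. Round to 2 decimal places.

44.53

N = 57; target position k = 25/100 · 57 = 14.25.
Cumulative frequencies: 16, 39, 47, 57.
Observation 14.25 falls in the class 0 – <50.
L = 0, CF = 0, f = 16, h = 50.
P25 = 0 + ((14.25 − 0)/16)·50 = 0 + 44.5312 = 44.5312.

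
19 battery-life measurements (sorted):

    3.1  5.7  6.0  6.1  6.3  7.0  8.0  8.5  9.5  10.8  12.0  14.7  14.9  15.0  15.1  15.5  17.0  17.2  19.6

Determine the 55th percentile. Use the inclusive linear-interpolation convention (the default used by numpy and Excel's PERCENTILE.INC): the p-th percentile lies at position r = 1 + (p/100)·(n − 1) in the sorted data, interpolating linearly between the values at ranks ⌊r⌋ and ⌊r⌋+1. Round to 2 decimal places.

11.88

n = 19.
r = 1 + (55/100)·(19 − 1) = 1 + 9.9 = 10.9.
Rank 10 is 10.8 and rank 11 is 12.0.
Interpolate: 10.8 + 0.9·(12.0 − 10.8) = 10.8 + 0.9·1.2 = 11.88.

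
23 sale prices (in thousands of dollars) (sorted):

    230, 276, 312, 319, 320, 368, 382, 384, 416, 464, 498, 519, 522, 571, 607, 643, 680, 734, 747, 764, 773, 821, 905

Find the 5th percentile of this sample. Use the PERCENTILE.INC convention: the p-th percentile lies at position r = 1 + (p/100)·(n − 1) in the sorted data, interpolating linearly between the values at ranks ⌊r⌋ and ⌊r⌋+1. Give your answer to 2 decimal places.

n = 23.
r = 1 + (5/100)·(23 − 1) = 1 + 1.1 = 2.1.
Rank 2 is 276 and rank 3 is 312.
Interpolate: 276 + 0.1·(312 − 276) = 276 + 0.1·36 = 279.6.

279.60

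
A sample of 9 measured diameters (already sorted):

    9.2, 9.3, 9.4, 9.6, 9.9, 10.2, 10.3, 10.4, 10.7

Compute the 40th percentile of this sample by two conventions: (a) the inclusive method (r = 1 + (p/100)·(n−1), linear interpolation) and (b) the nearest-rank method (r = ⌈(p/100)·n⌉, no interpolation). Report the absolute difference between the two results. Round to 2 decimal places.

n = 9.
(a) r = 4.2; between ranks 4 (9.6) and 5 (9.9): 9.66.
(b) the nearest-rank method: rank 4 → 9.6.
|9.66 − 9.6| = 0.06.

0.06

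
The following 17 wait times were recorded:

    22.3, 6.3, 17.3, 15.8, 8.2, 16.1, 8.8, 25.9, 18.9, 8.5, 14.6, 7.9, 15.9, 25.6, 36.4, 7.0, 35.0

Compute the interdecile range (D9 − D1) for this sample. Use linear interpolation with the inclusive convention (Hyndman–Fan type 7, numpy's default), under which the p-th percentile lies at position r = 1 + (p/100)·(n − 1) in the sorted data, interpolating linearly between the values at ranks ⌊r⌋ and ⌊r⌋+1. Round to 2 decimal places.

22.00

Sorted: 6.3, 7.0, 7.9, 8.2, 8.5, 8.8, 14.6, 15.8, 15.9, 16.1, 17.3, 18.9, 22.3, 25.6, 25.9, 35.0, 36.4.
n = 17.
P10: r = 2.6; ranks 2–3 are 7.0, 7.9; interpolating gives 7.54.
P90: r = 15.4; ranks 15–16 are 25.9, 35.0; interpolating gives 29.54.
Difference: 29.54 − 7.54 = 22.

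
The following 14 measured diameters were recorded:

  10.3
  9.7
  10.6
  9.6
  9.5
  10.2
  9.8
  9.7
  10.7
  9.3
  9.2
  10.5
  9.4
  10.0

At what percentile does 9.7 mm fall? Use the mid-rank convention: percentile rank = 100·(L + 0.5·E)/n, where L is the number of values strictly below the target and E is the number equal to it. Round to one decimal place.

42.9

Sorted: 9.2, 9.3, 9.4, 9.5, 9.6, 9.7, 9.7, 9.8, 10.0, 10.2, 10.3, 10.5, 10.6, 10.7.
Count below 9.7: L = 5; count equal: E = 2; n = 14.
Percentile rank = 100·(5 + 0.5·2)/14 = 100·6/14 = 42.86.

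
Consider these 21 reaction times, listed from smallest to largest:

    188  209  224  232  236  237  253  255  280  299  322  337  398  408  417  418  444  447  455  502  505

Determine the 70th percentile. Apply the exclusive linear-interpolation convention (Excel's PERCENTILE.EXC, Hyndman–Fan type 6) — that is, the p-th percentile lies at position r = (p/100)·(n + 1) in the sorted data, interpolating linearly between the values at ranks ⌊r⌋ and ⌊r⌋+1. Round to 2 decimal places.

417.40

n = 21.
r = (70/100)·(21 + 1) = 15.4.
Rank 15 is 417 and rank 16 is 418.
Interpolate: 417 + 0.4·(418 − 417) = 417 + 0.4·1 = 417.4.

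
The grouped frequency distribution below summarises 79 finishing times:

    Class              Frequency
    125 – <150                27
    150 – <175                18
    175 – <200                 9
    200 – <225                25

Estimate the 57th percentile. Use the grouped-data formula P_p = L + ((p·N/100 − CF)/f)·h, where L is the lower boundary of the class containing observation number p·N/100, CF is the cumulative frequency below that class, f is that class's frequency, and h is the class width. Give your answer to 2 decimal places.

N = 79; target position k = 57/100 · 79 = 45.03.
Cumulative frequencies: 27, 45, 54, 79.
Observation 45.03 falls in the class 175 – <200.
L = 175, CF = 45, f = 9, h = 25.
P57 = 175 + ((45.03 − 45)/9)·25 = 175 + 0.0833333 = 175.083.

175.08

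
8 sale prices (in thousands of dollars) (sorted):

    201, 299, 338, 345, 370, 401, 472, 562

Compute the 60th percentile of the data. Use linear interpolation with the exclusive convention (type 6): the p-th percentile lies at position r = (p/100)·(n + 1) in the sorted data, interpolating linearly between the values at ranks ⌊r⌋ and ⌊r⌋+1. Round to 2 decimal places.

n = 8.
r = (60/100)·(8 + 1) = 5.4.
Rank 5 is 370 and rank 6 is 401.
Interpolate: 370 + 0.4·(401 − 370) = 370 + 0.4·31 = 382.4.

382.40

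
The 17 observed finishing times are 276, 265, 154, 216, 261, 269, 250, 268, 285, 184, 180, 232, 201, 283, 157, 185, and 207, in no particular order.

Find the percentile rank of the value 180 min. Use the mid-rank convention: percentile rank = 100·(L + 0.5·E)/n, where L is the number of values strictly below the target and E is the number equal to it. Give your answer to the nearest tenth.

14.7

Sorted: 154, 157, 180, 184, 185, 201, 207, 216, 232, 250, 261, 265, 268, 269, 276, 283, 285.
Count below 180: L = 2; count equal: E = 1; n = 17.
Percentile rank = 100·(2 + 0.5·1)/17 = 100·2.5/17 = 14.71.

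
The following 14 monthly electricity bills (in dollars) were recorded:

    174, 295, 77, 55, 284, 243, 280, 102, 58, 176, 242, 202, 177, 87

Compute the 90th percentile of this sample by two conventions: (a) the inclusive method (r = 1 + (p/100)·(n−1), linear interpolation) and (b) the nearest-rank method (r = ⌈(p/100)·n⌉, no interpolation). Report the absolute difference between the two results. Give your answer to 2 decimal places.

1.20

Sorted: 55, 58, 77, 87, 102, 174, 176, 177, 202, 242, 243, 280, 284, 295.
n = 14.
(a) r = 12.7; between ranks 12 (280) and 13 (284): 282.8.
(b) the nearest-rank method: rank 13 → 284.
|282.8 − 284| = 1.2.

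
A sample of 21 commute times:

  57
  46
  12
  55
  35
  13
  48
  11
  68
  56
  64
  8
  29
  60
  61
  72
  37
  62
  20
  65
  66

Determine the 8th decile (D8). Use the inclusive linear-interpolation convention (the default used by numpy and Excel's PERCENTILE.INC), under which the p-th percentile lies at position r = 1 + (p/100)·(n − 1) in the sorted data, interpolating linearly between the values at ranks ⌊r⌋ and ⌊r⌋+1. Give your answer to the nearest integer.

64

Sorted: 8, 11, 12, 13, 20, 29, 35, 37, 46, 48, 55, 56, 57, 60, 61, 62, 64, 65, 66, 68, 72.
n = 21.
r = 1 + (80/100)·(21 − 1) = 1 + 16 = 17.
r is an integer, so P80 is the value at rank 17: 64.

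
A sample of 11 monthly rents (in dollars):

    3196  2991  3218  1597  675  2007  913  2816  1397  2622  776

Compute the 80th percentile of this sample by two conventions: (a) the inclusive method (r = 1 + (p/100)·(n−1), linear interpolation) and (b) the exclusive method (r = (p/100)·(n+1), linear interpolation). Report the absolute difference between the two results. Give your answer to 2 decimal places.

123.00

Sorted: 675, 776, 913, 1397, 1597, 2007, 2622, 2816, 2991, 3196, 3218.
n = 11.
(a) r = 9 → value at rank 9 = 2991.
(b) r = 9.6; between ranks 9 (2991) and 10 (3196): 3114.
|2991 − 3114| = 123.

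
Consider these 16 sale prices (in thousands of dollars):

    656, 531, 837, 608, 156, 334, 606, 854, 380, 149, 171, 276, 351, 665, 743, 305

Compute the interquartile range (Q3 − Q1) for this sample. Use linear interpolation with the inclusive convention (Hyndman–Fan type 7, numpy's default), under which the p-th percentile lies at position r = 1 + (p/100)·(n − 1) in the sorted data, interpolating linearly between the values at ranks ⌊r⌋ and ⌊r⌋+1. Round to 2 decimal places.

Sorted: 149, 156, 171, 276, 305, 334, 351, 380, 531, 606, 608, 656, 665, 743, 837, 854.
n = 16.
P25: r = 4.75; ranks 4–5 are 276, 305; interpolating gives 297.75.
P75: r = 12.25; ranks 12–13 are 656, 665; interpolating gives 658.25.
Difference: 658.25 − 297.75 = 360.5.

360.50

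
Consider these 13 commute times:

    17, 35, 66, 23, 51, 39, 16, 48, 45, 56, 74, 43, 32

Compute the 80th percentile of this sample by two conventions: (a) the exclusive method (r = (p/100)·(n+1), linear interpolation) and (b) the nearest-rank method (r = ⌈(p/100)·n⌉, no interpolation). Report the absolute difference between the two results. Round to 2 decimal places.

2.00

Sorted: 16, 17, 23, 32, 35, 39, 43, 45, 48, 51, 56, 66, 74.
n = 13.
(a) r = 11.2; between ranks 11 (56) and 12 (66): 58.
(b) the nearest-rank method: rank 11 → 56.
|58 − 56| = 2.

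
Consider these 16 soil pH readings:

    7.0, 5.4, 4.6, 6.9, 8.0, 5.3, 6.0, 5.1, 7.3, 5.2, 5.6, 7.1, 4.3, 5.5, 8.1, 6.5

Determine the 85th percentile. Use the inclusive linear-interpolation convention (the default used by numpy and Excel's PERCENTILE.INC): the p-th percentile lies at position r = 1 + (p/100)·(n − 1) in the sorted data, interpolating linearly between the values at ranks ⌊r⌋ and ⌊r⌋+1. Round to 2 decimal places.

Sorted: 4.3, 4.6, 5.1, 5.2, 5.3, 5.4, 5.5, 5.6, 6.0, 6.5, 6.9, 7.0, 7.1, 7.3, 8.0, 8.1.
n = 16.
r = 1 + (85/100)·(16 − 1) = 1 + 12.75 = 13.75.
Rank 13 is 7.1 and rank 14 is 7.3.
Interpolate: 7.1 + 0.75·(7.3 − 7.1) = 7.1 + 0.75·0.2 = 7.25.

7.25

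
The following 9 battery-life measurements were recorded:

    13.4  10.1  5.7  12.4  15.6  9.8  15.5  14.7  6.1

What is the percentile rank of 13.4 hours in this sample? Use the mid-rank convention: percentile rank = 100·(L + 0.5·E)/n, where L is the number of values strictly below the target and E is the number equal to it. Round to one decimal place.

Sorted: 5.7, 6.1, 9.8, 10.1, 12.4, 13.4, 14.7, 15.5, 15.6.
Count below 13.4: L = 5; count equal: E = 1; n = 9.
Percentile rank = 100·(5 + 0.5·1)/9 = 100·5.5/9 = 61.11.

61.1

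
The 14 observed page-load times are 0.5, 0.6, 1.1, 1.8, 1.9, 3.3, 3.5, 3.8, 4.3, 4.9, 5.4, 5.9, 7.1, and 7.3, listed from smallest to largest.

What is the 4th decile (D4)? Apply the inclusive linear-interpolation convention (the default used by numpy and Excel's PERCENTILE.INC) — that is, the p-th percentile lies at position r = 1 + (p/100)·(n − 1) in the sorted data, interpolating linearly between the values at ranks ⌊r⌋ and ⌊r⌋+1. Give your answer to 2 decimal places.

3.34

n = 14.
r = 1 + (40/100)·(14 − 1) = 1 + 5.2 = 6.2.
Rank 6 is 3.3 and rank 7 is 3.5.
Interpolate: 3.3 + 0.2·(3.5 − 3.3) = 3.3 + 0.2·0.2 = 3.34.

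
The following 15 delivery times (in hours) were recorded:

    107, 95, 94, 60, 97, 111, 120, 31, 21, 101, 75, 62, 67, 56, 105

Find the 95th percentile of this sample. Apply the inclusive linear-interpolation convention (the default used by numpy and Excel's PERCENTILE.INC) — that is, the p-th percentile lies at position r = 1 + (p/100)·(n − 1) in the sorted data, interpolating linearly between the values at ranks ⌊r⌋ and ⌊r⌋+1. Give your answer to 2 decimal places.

Sorted: 21, 31, 56, 60, 62, 67, 75, 94, 95, 97, 101, 105, 107, 111, 120.
n = 15.
r = 1 + (95/100)·(15 − 1) = 1 + 13.3 = 14.3.
Rank 14 is 111 and rank 15 is 120.
Interpolate: 111 + 0.3·(120 − 111) = 111 + 0.3·9 = 113.7.

113.70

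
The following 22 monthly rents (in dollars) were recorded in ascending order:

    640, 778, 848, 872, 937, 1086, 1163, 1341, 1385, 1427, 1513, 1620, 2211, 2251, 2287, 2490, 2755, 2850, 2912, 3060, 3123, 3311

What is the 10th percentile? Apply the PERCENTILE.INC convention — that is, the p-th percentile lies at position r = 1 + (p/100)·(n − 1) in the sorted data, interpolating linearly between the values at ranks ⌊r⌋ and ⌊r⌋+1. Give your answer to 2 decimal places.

850.40

n = 22.
r = 1 + (10/100)·(22 − 1) = 1 + 2.1 = 3.1.
Rank 3 is 848 and rank 4 is 872.
Interpolate: 848 + 0.1·(872 − 848) = 848 + 0.1·24 = 850.4.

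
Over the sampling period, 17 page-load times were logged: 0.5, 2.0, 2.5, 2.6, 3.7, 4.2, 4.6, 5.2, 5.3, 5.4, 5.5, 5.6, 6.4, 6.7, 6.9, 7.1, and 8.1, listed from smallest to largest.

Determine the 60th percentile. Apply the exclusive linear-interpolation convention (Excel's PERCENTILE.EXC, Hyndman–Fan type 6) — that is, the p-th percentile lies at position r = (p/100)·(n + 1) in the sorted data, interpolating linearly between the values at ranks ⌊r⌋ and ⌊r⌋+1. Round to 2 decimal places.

5.48

n = 17.
r = (60/100)·(17 + 1) = 10.8.
Rank 10 is 5.4 and rank 11 is 5.5.
Interpolate: 5.4 + 0.8·(5.5 − 5.4) = 5.4 + 0.8·0.1 = 5.48.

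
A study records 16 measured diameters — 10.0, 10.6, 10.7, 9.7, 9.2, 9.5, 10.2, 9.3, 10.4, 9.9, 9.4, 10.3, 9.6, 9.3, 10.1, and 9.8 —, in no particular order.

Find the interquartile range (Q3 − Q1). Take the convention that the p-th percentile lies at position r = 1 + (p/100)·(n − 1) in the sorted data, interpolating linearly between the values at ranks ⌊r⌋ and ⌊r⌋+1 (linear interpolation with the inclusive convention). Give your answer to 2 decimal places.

Sorted: 9.2, 9.3, 9.3, 9.4, 9.5, 9.6, 9.7, 9.8, 9.9, 10.0, 10.1, 10.2, 10.3, 10.4, 10.6, 10.7.
n = 16.
P25: r = 4.75; ranks 4–5 are 9.4, 9.5; interpolating gives 9.475.
P75: r = 12.25; ranks 12–13 are 10.2, 10.3; interpolating gives 10.225.
Difference: 10.225 − 9.475 = 0.75.

0.75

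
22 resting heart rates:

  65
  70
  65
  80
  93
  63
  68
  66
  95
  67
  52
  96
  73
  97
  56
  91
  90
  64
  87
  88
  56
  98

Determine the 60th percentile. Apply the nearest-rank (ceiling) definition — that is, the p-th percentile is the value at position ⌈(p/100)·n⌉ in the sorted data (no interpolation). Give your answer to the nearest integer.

Sorted: 52, 56, 56, 63, 64, 65, 65, 66, 67, 68, 70, 73, 80, 87, 88, 90, 91, 93, 95, 96, 97, 98.
n = 22.
Position = ⌈60/100 · 22⌉ = ⌈13.2⌉ = 14.
The value at rank 14 is 87.

87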